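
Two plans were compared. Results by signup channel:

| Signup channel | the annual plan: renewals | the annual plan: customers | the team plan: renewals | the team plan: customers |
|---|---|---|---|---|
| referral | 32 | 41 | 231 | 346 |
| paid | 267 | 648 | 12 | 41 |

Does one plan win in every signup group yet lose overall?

Yes

Referral: the annual plan 32/41 = 78.0%, the team plan 231/346 = 66.8% → the annual plan
Paid: the annual plan 267/648 = 41.2%, the team plan 12/41 = 29.3% → the annual plan
Overall: the annual plan 299/689 = 43.4%, the team plan 243/387 = 62.8% → the team plan
The annual plan wins each signup group but the team plan wins overall — the comparison reverses. The annual plan's customers skew toward paid, which has a lower base rate.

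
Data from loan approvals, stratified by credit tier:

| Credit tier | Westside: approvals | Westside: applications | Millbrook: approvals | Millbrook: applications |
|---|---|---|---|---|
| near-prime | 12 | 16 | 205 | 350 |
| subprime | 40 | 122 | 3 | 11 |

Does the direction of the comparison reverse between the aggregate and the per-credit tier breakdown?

Yes

Near-prime: Westside 12/16 = 75.0%, Millbrook 205/350 = 58.6% → Westside
Subprime: Westside 40/122 = 32.8%, Millbrook 3/11 = 27.3% → Westside
Overall: Westside 52/138 = 37.7%, Millbrook 208/361 = 57.6% → Millbrook
Westside wins each credit group but Millbrook wins overall — the comparison reverses. Westside's applications skew toward subprime, which has a lower base rate.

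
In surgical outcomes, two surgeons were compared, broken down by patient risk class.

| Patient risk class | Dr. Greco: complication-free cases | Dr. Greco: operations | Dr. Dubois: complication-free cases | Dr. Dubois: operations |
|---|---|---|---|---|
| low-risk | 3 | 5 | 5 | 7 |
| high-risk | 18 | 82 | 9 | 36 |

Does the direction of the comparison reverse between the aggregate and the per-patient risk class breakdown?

No

Low-risk: Dr. Greco 3/5 = 60.0%, Dr. Dubois 5/7 = 71.4% → Dr. Dubois
High-risk: Dr. Greco 18/82 = 22.0%, Dr. Dubois 9/36 = 25.0% → Dr. Dubois
Overall: Dr. Greco 21/87 = 24.1%, Dr. Dubois 14/43 = 32.6% → Dr. Dubois
Dr. Dubois wins overall and in every patient risk group — no reversal.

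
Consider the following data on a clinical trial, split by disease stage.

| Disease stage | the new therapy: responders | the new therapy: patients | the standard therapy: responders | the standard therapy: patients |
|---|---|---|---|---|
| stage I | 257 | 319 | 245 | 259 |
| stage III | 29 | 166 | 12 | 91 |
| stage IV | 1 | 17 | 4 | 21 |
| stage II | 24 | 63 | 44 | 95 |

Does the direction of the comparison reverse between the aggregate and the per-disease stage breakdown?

Stage I: the new therapy 257/319 = 80.6%, the standard therapy 245/259 = 94.6% → the standard therapy
Stage III: the new therapy 29/166 = 17.5%, the standard therapy 12/91 = 13.2% → the new therapy
Stage IV: the new therapy 1/17 = 5.9%, the standard therapy 4/21 = 19.0% → the standard therapy
Stage II: the new therapy 24/63 = 38.1%, the standard therapy 44/95 = 46.3% → the standard therapy
Overall: the new therapy 311/565 = 55.0%, the standard therapy 305/466 = 65.5% → the standard therapy
Neither sweeps: the new therapy wins 1 of 4 groups, the standard therapy wins 3. The standard therapy wins overall but not every group — no Simpson reversal.

No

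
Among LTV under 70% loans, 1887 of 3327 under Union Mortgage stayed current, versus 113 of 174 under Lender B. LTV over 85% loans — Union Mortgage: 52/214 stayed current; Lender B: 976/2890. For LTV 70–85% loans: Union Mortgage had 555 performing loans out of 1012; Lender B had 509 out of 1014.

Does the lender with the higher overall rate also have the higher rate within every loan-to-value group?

LTV under 70%: Union Mortgage 1887/3327 = 56.7%, Lender B 113/174 = 64.9% → Lender B
LTV over 85%: Union Mortgage 52/214 = 24.3%, Lender B 976/2890 = 33.8% → Lender B
LTV 70–85%: Union Mortgage 555/1012 = 54.8%, Lender B 509/1014 = 50.2% → Union Mortgage
Overall: Union Mortgage 2494/4553 = 54.8%, Lender B 1598/4078 = 39.2% → Union Mortgage
Neither sweeps: Union Mortgage wins 1 of 3 groups, Lender B wins 2. Union Mortgage wins overall but not every group — no Simpson reversal.

No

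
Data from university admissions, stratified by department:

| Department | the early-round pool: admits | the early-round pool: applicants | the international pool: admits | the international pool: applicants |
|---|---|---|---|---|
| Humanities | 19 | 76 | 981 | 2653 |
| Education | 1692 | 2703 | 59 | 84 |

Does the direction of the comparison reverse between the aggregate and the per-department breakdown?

Yes

Humanities: the early-round pool 19/76 = 25.0%, the international pool 981/2653 = 37.0% → the international pool
Education: the early-round pool 1692/2703 = 62.6%, the international pool 59/84 = 70.2% → the international pool
Overall: the early-round pool 1711/2779 = 61.6%, the international pool 1040/2737 = 38.0% → the early-round pool
The international pool wins each department group but the early-round pool wins overall — the comparison reverses. The international pool's applicants skew toward Humanities, which has a lower base rate.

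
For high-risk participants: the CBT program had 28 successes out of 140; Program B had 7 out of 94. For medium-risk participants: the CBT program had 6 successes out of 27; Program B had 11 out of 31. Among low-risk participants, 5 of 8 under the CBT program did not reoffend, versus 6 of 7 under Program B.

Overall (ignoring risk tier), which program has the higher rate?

High-risk: the CBT program 28/140 = 20.0%, Program B 7/94 = 7.4% → the CBT program
Medium-risk: the CBT program 6/27 = 22.2%, Program B 11/31 = 35.5% → Program B
Low-risk: the CBT program 5/8 = 62.5%, Program B 6/7 = 85.7% → Program B
Overall: the CBT program 39/175 = 22.3%, Program B 24/132 = 18.2% → the CBT program
(Neither sweeps every risk group, but the CBT program has the higher pooled rate.)

the CBT program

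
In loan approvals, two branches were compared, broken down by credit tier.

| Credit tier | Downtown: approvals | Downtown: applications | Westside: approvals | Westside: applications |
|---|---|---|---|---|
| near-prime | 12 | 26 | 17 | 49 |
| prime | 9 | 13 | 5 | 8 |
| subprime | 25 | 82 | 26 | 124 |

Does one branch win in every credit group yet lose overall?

No

Near-prime: Downtown 12/26 = 46.2%, Westside 17/49 = 34.7% → Downtown
Prime: Downtown 9/13 = 69.2%, Westside 5/8 = 62.5% → Downtown
Subprime: Downtown 25/82 = 30.5%, Westside 26/124 = 21.0% → Downtown
Overall: Downtown 46/121 = 38.0%, Westside 48/181 = 26.5% → Downtown
Downtown wins overall and in every credit group — no reversal.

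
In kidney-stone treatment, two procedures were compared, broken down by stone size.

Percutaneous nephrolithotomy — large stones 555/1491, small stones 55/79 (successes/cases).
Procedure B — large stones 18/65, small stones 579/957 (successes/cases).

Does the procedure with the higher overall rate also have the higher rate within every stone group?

No

Large stones: percutaneous nephrolithotomy 555/1491 = 37.2%, Procedure B 18/65 = 27.7% → percutaneous nephrolithotomy
Small stones: percutaneous nephrolithotomy 55/79 = 69.6%, Procedure B 579/957 = 60.5% → percutaneous nephrolithotomy
Overall: percutaneous nephrolithotomy 610/1570 = 38.9%, Procedure B 597/1022 = 58.4% → Procedure B
Percutaneous nephrolithotomy wins each stone group but Procedure B wins overall — the comparison reverses. Percutaneous nephrolithotomy's cases skew toward large stones, which has a lower base rate.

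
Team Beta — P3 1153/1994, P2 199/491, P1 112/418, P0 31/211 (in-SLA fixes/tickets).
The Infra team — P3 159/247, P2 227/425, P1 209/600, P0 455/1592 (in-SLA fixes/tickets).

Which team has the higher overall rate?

P3: Team Beta 1153/1994 = 57.8%, the Infra team 159/247 = 64.4% → the Infra team
P2: Team Beta 199/491 = 40.5%, the Infra team 227/425 = 53.4% → the Infra team
P1: Team Beta 112/418 = 26.8%, the Infra team 209/600 = 34.8% → the Infra team
P0: Team Beta 31/211 = 14.7%, the Infra team 455/1592 = 28.6% → the Infra team
Overall: Team Beta 1495/3114 = 48.0%, the Infra team 1050/2864 = 36.7% → Team Beta
(The Infra team wins every ticket group but Team Beta wins overall — the Infra team's tickets skew toward the low-rate P0 group.)

Team Beta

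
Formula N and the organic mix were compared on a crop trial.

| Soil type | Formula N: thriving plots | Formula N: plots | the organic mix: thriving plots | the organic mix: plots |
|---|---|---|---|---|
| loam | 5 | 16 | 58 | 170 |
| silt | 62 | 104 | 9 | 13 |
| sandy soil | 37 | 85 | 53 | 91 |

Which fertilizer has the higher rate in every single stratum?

Loam: Formula N 5/16 = 31.2%, the organic mix 58/170 = 34.1% → the organic mix
Silt: Formula N 62/104 = 59.6%, the organic mix 9/13 = 69.2% → the organic mix
Sandy soil: Formula N 37/85 = 43.5%, the organic mix 53/91 = 58.2% → the organic mix
The organic mix has the higher rate in all 3 groups.

the organic mix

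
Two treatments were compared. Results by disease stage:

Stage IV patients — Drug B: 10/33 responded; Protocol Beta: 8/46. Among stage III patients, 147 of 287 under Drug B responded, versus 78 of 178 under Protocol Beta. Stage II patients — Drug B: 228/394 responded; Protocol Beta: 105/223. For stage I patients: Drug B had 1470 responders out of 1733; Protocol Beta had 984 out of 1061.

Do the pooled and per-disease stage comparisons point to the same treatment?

No

Stage IV: Drug B 10/33 = 30.3%, Protocol Beta 8/46 = 17.4% → Drug B
Stage III: Drug B 147/287 = 51.2%, Protocol Beta 78/178 = 43.8% → Drug B
Stage II: Drug B 228/394 = 57.9%, Protocol Beta 105/223 = 47.1% → Drug B
Stage I: Drug B 1470/1733 = 84.8%, Protocol Beta 984/1061 = 92.7% → Protocol Beta
Overall: Drug B 1855/2447 = 75.8%, Protocol Beta 1175/1508 = 77.9% → Protocol Beta
Neither sweeps: Drug B wins 3 of 4 groups, Protocol Beta wins 1. Protocol Beta wins overall but not every group — no Simpson reversal.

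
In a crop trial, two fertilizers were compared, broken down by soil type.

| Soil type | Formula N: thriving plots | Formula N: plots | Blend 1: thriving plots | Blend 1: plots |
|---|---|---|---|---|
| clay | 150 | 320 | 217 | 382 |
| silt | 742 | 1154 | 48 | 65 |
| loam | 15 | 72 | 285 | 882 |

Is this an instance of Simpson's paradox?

Clay: Formula N 150/320 = 46.9%, Blend 1 217/382 = 56.8% → Blend 1
Silt: Formula N 742/1154 = 64.3%, Blend 1 48/65 = 73.8% → Blend 1
Loam: Formula N 15/72 = 20.8%, Blend 1 285/882 = 32.3% → Blend 1
Overall: Formula N 907/1546 = 58.7%, Blend 1 550/1329 = 41.4% → Formula N
Blend 1 wins each soil group but Formula N wins overall — the comparison reverses. Blend 1's plots skew toward loam, which has a lower base rate.

Yes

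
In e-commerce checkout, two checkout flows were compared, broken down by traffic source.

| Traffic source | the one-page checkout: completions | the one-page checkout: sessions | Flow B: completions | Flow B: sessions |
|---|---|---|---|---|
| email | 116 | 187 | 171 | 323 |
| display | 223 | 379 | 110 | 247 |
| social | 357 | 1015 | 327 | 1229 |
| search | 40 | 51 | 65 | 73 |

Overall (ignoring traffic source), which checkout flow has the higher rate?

the one-page checkout

Email: the one-page checkout 116/187 = 62.0%, Flow B 171/323 = 52.9% → the one-page checkout
Display: the one-page checkout 223/379 = 58.8%, Flow B 110/247 = 44.5% → the one-page checkout
Social: the one-page checkout 357/1015 = 35.2%, Flow B 327/1229 = 26.6% → the one-page checkout
Search: the one-page checkout 40/51 = 78.4%, Flow B 65/73 = 89.0% → Flow B
Overall: the one-page checkout 736/1632 = 45.1%, Flow B 673/1872 = 36.0% → the one-page checkout
(Neither sweeps every traffic group, but the one-page checkout has the higher pooled rate.)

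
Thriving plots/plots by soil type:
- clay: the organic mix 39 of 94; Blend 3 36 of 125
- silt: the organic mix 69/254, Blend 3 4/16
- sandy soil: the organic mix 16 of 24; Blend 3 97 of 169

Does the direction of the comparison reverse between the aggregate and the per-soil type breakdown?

Yes

Clay: the organic mix 39/94 = 41.5%, Blend 3 36/125 = 28.8% → the organic mix
Silt: the organic mix 69/254 = 27.2%, Blend 3 4/16 = 25.0% → the organic mix
Sandy soil: the organic mix 16/24 = 66.7%, Blend 3 97/169 = 57.4% → the organic mix
Overall: the organic mix 124/372 = 33.3%, Blend 3 137/310 = 44.2% → Blend 3
The organic mix wins each soil group but Blend 3 wins overall — the comparison reverses. The organic mix's plots skew toward silt, which has a lower base rate.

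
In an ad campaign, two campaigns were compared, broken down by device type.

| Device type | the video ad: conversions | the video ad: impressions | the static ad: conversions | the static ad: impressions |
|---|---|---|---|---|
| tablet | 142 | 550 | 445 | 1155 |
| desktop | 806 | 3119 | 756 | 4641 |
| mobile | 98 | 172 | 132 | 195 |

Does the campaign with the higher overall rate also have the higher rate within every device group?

Tablet: the video ad 142/550 = 25.8%, the static ad 445/1155 = 38.5% → the static ad
Desktop: the video ad 806/3119 = 25.8%, the static ad 756/4641 = 16.3% → the video ad
Mobile: the video ad 98/172 = 57.0%, the static ad 132/195 = 67.7% → the static ad
Overall: the video ad 1046/3841 = 27.2%, the static ad 1333/5991 = 22.3% → the video ad
Neither sweeps: the video ad wins 1 of 3 groups, the static ad wins 2. The video ad wins overall but not every group — no Simpson reversal.

No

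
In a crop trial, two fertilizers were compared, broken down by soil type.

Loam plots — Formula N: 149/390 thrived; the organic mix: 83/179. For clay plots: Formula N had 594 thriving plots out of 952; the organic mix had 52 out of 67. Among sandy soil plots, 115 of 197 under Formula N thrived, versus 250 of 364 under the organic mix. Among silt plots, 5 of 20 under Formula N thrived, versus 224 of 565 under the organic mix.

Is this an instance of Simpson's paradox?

Loam: Formula N 149/390 = 38.2%, the organic mix 83/179 = 46.4% → the organic mix
Clay: Formula N 594/952 = 62.4%, the organic mix 52/67 = 77.6% → the organic mix
Sandy soil: Formula N 115/197 = 58.4%, the organic mix 250/364 = 68.7% → the organic mix
Silt: Formula N 5/20 = 25.0%, the organic mix 224/565 = 39.6% → the organic mix
Overall: Formula N 863/1559 = 55.4%, the organic mix 609/1175 = 51.8% → Formula N
The organic mix wins each soil group but Formula N wins overall — the comparison reverses. The organic mix's plots skew toward silt, which has a lower base rate.

Yes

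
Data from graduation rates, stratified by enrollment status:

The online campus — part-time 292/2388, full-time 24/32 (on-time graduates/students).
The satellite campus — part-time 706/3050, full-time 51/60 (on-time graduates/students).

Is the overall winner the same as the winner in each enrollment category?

Part-time: the online campus 292/2388 = 12.2%, the satellite campus 706/3050 = 23.1% → the satellite campus
Full-time: the online campus 24/32 = 75.0%, the satellite campus 51/60 = 85.0% → the satellite campus
Overall: the online campus 316/2420 = 13.1%, the satellite campus 757/3110 = 24.3% → the satellite campus
The satellite campus wins overall and in every enrollment group — no reversal.

Yes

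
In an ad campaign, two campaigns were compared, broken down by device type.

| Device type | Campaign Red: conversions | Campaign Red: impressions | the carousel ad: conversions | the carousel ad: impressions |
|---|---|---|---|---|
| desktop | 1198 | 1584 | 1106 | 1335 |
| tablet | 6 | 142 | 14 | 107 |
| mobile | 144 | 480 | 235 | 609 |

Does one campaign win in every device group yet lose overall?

No

Desktop: Campaign Red 1198/1584 = 75.6%, the carousel ad 1106/1335 = 82.8% → the carousel ad
Tablet: Campaign Red 6/142 = 4.2%, the carousel ad 14/107 = 13.1% → the carousel ad
Mobile: Campaign Red 144/480 = 30.0%, the carousel ad 235/609 = 38.6% → the carousel ad
Overall: Campaign Red 1348/2206 = 61.1%, the carousel ad 1355/2051 = 66.1% → the carousel ad
The carousel ad wins overall and in every device group — no reversal.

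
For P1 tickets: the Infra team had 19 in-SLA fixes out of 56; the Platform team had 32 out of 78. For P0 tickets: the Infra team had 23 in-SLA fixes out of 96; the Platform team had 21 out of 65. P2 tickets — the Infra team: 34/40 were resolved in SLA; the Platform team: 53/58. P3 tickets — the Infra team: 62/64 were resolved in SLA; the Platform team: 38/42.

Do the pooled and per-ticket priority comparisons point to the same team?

P1: the Infra team 19/56 = 33.9%, the Platform team 32/78 = 41.0% → the Platform team
P0: the Infra team 23/96 = 24.0%, the Platform team 21/65 = 32.3% → the Platform team
P2: the Infra team 34/40 = 85.0%, the Platform team 53/58 = 91.4% → the Platform team
P3: the Infra team 62/64 = 96.9%, the Platform team 38/42 = 90.5% → the Infra team
Overall: the Infra team 138/256 = 53.9%, the Platform team 144/243 = 59.3% → the Platform team
Neither sweeps: the Infra team wins 1 of 4 groups, the Platform team wins 3. The Platform team wins overall but not every group — no Simpson reversal.

No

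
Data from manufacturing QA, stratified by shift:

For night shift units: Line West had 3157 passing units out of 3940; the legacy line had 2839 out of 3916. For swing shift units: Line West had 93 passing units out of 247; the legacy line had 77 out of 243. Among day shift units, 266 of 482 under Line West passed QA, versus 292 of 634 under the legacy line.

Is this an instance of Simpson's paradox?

No

Night shift: Line West 3157/3940 = 80.1%, the legacy line 2839/3916 = 72.5% → Line West
Swing shift: Line West 93/247 = 37.7%, the legacy line 77/243 = 31.7% → Line West
Day shift: Line West 266/482 = 55.2%, the legacy line 292/634 = 46.1% → Line West
Overall: Line West 3516/4669 = 75.3%, the legacy line 3208/4793 = 66.9% → Line West
Line West wins overall and in every shift group — no reversal.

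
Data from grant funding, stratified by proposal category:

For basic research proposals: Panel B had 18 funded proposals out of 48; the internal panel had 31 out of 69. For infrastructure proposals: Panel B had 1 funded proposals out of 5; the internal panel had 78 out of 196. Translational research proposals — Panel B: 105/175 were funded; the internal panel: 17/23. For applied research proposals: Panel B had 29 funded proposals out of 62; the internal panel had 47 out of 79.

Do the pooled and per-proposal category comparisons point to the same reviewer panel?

Basic research: Panel B 18/48 = 37.5%, the internal panel 31/69 = 44.9% → the internal panel
Infrastructure: Panel B 1/5 = 20.0%, the internal panel 78/196 = 39.8% → the internal panel
Translational research: Panel B 105/175 = 60.0%, the internal panel 17/23 = 73.9% → the internal panel
Applied research: Panel B 29/62 = 46.8%, the internal panel 47/79 = 59.5% → the internal panel
Overall: Panel B 153/290 = 52.8%, the internal panel 173/367 = 47.1% → Panel B
The internal panel wins each proposal group but Panel B wins overall — the comparison reverses. The internal panel's proposals skew toward infrastructure, which has a lower base rate.

No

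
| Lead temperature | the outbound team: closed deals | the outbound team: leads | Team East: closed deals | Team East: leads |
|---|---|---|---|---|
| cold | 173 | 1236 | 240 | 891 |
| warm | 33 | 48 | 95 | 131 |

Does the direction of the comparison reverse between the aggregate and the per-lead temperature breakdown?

Cold: the outbound team 173/1236 = 14.0%, Team East 240/891 = 26.9% → Team East
Warm: the outbound team 33/48 = 68.8%, Team East 95/131 = 72.5% → Team East
Overall: the outbound team 206/1284 = 16.0%, Team East 335/1022 = 32.8% → Team East
Team East wins overall and in every lead group — no reversal.

No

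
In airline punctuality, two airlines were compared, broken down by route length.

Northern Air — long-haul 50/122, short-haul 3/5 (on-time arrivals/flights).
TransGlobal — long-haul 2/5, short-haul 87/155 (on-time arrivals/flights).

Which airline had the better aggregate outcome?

TransGlobal

Long-haul: Northern Air 50/122 = 41.0%, TransGlobal 2/5 = 40.0% → Northern Air
Short-haul: Northern Air 3/5 = 60.0%, TransGlobal 87/155 = 56.1% → Northern Air
Overall: Northern Air 53/127 = 41.7%, TransGlobal 89/160 = 55.6% → TransGlobal
(Northern Air wins every route group but TransGlobal wins overall — Northern Air's flights skew toward the low-rate long-haul group.)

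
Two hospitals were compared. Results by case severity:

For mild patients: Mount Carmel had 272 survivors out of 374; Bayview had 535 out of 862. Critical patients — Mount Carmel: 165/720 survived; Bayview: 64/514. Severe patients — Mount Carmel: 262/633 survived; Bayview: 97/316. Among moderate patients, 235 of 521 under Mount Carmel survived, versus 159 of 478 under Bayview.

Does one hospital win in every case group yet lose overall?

Mild: Mount Carmel 272/374 = 72.7%, Bayview 535/862 = 62.1% → Mount Carmel
Critical: Mount Carmel 165/720 = 22.9%, Bayview 64/514 = 12.5% → Mount Carmel
Severe: Mount Carmel 262/633 = 41.4%, Bayview 97/316 = 30.7% → Mount Carmel
Moderate: Mount Carmel 235/521 = 45.1%, Bayview 159/478 = 33.3% → Mount Carmel
Overall: Mount Carmel 934/2248 = 41.5%, Bayview 855/2170 = 39.4% → Mount Carmel
Mount Carmel wins overall and in every case group — no reversal.

No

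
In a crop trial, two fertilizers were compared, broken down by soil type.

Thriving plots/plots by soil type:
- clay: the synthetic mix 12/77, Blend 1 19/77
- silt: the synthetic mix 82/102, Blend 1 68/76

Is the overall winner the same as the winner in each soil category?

Clay: the synthetic mix 12/77 = 15.6%, Blend 1 19/77 = 24.7% → Blend 1
Silt: the synthetic mix 82/102 = 80.4%, Blend 1 68/76 = 89.5% → Blend 1
Overall: the synthetic mix 94/179 = 52.5%, Blend 1 87/153 = 56.9% → Blend 1
Blend 1 wins overall and in every soil group — no reversal.

Yes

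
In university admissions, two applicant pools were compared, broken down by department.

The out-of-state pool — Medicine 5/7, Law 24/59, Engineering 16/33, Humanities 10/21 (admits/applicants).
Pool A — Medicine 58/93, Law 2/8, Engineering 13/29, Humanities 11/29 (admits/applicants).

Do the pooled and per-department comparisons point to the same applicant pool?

Medicine: the out-of-state pool 5/7 = 71.4%, Pool A 58/93 = 62.4% → the out-of-state pool
Law: the out-of-state pool 24/59 = 40.7%, Pool A 2/8 = 25.0% → the out-of-state pool
Engineering: the out-of-state pool 16/33 = 48.5%, Pool A 13/29 = 44.8% → the out-of-state pool
Humanities: the out-of-state pool 10/21 = 47.6%, Pool A 11/29 = 37.9% → the out-of-state pool
Overall: the out-of-state pool 55/120 = 45.8%, Pool A 84/159 = 52.8% → Pool A
The out-of-state pool wins each department group but Pool A wins overall — the comparison reverses. The out-of-state pool's applicants skew toward Law, which has a lower base rate.

No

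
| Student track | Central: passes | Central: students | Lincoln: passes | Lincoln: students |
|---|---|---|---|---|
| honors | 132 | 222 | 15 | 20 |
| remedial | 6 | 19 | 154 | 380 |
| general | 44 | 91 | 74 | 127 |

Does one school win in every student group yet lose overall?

Honors: Central 132/222 = 59.5%, Lincoln 15/20 = 75.0% → Lincoln
Remedial: Central 6/19 = 31.6%, Lincoln 154/380 = 40.5% → Lincoln
General: Central 44/91 = 48.4%, Lincoln 74/127 = 58.3% → Lincoln
Overall: Central 182/332 = 54.8%, Lincoln 243/527 = 46.1% → Central
Lincoln wins each student group but Central wins overall — the comparison reverses. Lincoln's students skew toward remedial, which has a lower base rate.

Yes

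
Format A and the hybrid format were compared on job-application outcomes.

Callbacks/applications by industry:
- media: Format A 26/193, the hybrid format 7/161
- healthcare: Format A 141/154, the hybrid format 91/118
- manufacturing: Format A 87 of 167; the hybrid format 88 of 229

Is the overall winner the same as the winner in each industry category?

Yes

Media: Format A 26/193 = 13.5%, the hybrid format 7/161 = 4.3% → Format A
Healthcare: Format A 141/154 = 91.6%, the hybrid format 91/118 = 77.1% → Format A
Manufacturing: Format A 87/167 = 52.1%, the hybrid format 88/229 = 38.4% → Format A
Overall: Format A 254/514 = 49.4%, the hybrid format 186/508 = 36.6% → Format A
Format A wins overall and in every industry group — no reversal.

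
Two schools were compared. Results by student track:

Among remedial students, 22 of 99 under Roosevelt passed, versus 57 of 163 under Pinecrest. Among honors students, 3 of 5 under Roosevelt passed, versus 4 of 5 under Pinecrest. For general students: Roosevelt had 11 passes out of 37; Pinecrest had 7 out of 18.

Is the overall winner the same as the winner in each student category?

Yes

Remedial: Roosevelt 22/99 = 22.2%, Pinecrest 57/163 = 35.0% → Pinecrest
Honors: Roosevelt 3/5 = 60.0%, Pinecrest 4/5 = 80.0% → Pinecrest
General: Roosevelt 11/37 = 29.7%, Pinecrest 7/18 = 38.9% → Pinecrest
Overall: Roosevelt 36/141 = 25.5%, Pinecrest 68/186 = 36.6% → Pinecrest
Pinecrest wins overall and in every student group — no reversal.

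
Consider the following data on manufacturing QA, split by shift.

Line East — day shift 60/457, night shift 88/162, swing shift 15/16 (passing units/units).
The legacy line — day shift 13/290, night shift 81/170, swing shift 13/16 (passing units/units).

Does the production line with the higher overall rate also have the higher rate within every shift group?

Yes

Day shift: Line East 60/457 = 13.1%, the legacy line 13/290 = 4.5% → Line East
Night shift: Line East 88/162 = 54.3%, the legacy line 81/170 = 47.6% → Line East
Swing shift: Line East 15/16 = 93.8%, the legacy line 13/16 = 81.2% → Line East
Overall: Line East 163/635 = 25.7%, the legacy line 107/476 = 22.5% → Line East
Line East wins overall and in every shift group — no reversal.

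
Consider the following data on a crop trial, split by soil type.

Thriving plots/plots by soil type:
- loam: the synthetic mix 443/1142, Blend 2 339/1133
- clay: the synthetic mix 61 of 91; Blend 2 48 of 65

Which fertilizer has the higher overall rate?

Loam: the synthetic mix 443/1142 = 38.8%, Blend 2 339/1133 = 29.9% → the synthetic mix
Clay: the synthetic mix 61/91 = 67.0%, Blend 2 48/65 = 73.8% → Blend 2
Overall: the synthetic mix 504/1233 = 40.9%, Blend 2 387/1198 = 32.3% → the synthetic mix
(Neither sweeps every soil group, but the synthetic mix has the higher pooled rate.)

the synthetic mix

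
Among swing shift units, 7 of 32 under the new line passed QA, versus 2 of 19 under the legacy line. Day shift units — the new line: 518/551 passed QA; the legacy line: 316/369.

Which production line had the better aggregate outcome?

Swing shift: the new line 7/32 = 21.9%, the legacy line 2/19 = 10.5% → the new line
Day shift: the new line 518/551 = 94.0%, the legacy line 316/369 = 85.6% → the new line
Overall: the new line 525/583 = 90.1%, the legacy line 318/388 = 82.0% → the new line

the new line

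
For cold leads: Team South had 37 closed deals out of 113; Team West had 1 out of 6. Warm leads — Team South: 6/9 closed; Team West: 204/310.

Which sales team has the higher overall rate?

Cold: Team South 37/113 = 32.7%, Team West 1/6 = 16.7% → Team South
Warm: Team South 6/9 = 66.7%, Team West 204/310 = 65.8% → Team South
Overall: Team South 43/122 = 35.2%, Team West 205/316 = 64.9% → Team West
(Team South wins every lead group but Team West wins overall — Team South's leads skew toward the low-rate cold group.)

Team West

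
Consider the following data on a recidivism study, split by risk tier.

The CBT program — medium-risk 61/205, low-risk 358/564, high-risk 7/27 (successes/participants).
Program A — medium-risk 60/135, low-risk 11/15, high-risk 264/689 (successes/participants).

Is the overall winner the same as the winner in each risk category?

Medium-risk: the CBT program 61/205 = 29.8%, Program A 60/135 = 44.4% → Program A
Low-risk: the CBT program 358/564 = 63.5%, Program A 11/15 = 73.3% → Program A
High-risk: the CBT program 7/27 = 25.9%, Program A 264/689 = 38.3% → Program A
Overall: the CBT program 426/796 = 53.5%, Program A 335/839 = 39.9% → the CBT program
Program A wins each risk group but the CBT program wins overall — the comparison reverses. Program A's participants skew toward high-risk, which has a lower base rate.

No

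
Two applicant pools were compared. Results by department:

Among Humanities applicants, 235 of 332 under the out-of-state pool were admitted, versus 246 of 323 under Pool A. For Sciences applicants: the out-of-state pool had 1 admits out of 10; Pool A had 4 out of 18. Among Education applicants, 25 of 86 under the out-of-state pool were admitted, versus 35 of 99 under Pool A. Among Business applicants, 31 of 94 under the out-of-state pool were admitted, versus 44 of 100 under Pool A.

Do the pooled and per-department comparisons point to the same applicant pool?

Yes

Humanities: the out-of-state pool 235/332 = 70.8%, Pool A 246/323 = 76.2% → Pool A
Sciences: the out-of-state pool 1/10 = 10.0%, Pool A 4/18 = 22.2% → Pool A
Education: the out-of-state pool 25/86 = 29.1%, Pool A 35/99 = 35.4% → Pool A
Business: the out-of-state pool 31/94 = 33.0%, Pool A 44/100 = 44.0% → Pool A
Overall: the out-of-state pool 292/522 = 55.9%, Pool A 329/540 = 60.9% → Pool A
Pool A wins overall and in every department group — no reversal.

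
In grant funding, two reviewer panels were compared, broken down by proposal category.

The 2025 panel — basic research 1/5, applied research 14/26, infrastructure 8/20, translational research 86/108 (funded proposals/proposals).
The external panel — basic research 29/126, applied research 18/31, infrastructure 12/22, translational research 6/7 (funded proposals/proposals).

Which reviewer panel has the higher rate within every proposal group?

the external panel

Basic research: the 2025 panel 1/5 = 20.0%, the external panel 29/126 = 23.0% → the external panel
Applied research: the 2025 panel 14/26 = 53.8%, the external panel 18/31 = 58.1% → the external panel
Infrastructure: the 2025 panel 8/20 = 40.0%, the external panel 12/22 = 54.5% → the external panel
Translational research: the 2025 panel 86/108 = 79.6%, the external panel 6/7 = 85.7% → the external panel
The external panel has the higher rate in all 4 groups.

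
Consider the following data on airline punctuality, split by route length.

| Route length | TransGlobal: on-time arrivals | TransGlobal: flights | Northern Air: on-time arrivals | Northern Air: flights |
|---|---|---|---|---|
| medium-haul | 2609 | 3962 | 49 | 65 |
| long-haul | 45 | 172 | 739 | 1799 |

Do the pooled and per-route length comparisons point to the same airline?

Medium-haul: TransGlobal 2609/3962 = 65.9%, Northern Air 49/65 = 75.4% → Northern Air
Long-haul: TransGlobal 45/172 = 26.2%, Northern Air 739/1799 = 41.1% → Northern Air
Overall: TransGlobal 2654/4134 = 64.2%, Northern Air 788/1864 = 42.3% → TransGlobal
Northern Air wins each route group but TransGlobal wins overall — the comparison reverses. Northern Air's flights skew toward long-haul, which has a lower base rate.

No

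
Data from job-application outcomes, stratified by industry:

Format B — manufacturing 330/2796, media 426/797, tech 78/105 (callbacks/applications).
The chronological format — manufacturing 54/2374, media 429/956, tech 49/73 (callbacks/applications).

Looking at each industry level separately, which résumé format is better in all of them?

Manufacturing: Format B 330/2796 = 11.8%, the chronological format 54/2374 = 2.3% → Format B
Media: Format B 426/797 = 53.5%, the chronological format 429/956 = 44.9% → Format B
Tech: Format B 78/105 = 74.3%, the chronological format 49/73 = 67.1% → Format B
Format B has the higher rate in all 3 groups.

Format B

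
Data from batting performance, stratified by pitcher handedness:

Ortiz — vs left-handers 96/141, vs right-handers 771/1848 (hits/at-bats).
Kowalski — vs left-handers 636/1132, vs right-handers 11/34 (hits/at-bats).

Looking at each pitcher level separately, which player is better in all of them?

Ortiz

Vs left-handers: Ortiz 96/141 = 68.1%, Kowalski 636/1132 = 56.2% → Ortiz
Vs right-handers: Ortiz 771/1848 = 41.7%, Kowalski 11/34 = 32.4% → Ortiz
Ortiz has the higher rate in both groups.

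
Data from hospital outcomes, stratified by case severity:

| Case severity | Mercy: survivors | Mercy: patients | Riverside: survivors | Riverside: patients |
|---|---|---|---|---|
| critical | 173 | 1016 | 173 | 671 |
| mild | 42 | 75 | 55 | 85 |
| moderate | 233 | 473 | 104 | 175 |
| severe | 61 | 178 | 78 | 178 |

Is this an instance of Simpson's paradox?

Critical: Mercy 173/1016 = 17.0%, Riverside 173/671 = 25.8% → Riverside
Mild: Mercy 42/75 = 56.0%, Riverside 55/85 = 64.7% → Riverside
Moderate: Mercy 233/473 = 49.3%, Riverside 104/175 = 59.4% → Riverside
Severe: Mercy 61/178 = 34.3%, Riverside 78/178 = 43.8% → Riverside
Overall: Mercy 509/1742 = 29.2%, Riverside 410/1109 = 37.0% → Riverside
Riverside wins overall and in every case group — no reversal.

No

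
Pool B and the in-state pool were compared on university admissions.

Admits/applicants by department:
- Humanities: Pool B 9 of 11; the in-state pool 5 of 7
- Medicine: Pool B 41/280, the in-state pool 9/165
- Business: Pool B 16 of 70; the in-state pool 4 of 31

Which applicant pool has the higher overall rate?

Humanities: Pool B 9/11 = 81.8%, the in-state pool 5/7 = 71.4% → Pool B
Medicine: Pool B 41/280 = 14.6%, the in-state pool 9/165 = 5.5% → Pool B
Business: Pool B 16/70 = 22.9%, the in-state pool 4/31 = 12.9% → Pool B
Overall: Pool B 66/361 = 18.3%, the in-state pool 18/203 = 8.9% → Pool B

Pool B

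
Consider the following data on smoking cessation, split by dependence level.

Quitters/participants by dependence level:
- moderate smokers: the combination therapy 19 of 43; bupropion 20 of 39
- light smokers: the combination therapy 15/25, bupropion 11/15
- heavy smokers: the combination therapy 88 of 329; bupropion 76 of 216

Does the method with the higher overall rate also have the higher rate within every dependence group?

Yes

Moderate smokers: the combination therapy 19/43 = 44.2%, bupropion 20/39 = 51.3% → bupropion
Light smokers: the combination therapy 15/25 = 60.0%, bupropion 11/15 = 73.3% → bupropion
Heavy smokers: the combination therapy 88/329 = 26.7%, bupropion 76/216 = 35.2% → bupropion
Overall: the combination therapy 122/397 = 30.7%, bupropion 107/270 = 39.6% → bupropion
Bupropion wins overall and in every dependence group — no reversal.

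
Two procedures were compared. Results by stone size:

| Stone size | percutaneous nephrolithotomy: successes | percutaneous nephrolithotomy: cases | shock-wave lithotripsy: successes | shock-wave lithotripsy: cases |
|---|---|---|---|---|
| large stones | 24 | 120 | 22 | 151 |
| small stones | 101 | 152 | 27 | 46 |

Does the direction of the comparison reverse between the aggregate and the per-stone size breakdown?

No

Large stones: percutaneous nephrolithotomy 24/120 = 20.0%, shock-wave lithotripsy 22/151 = 14.6% → percutaneous nephrolithotomy
Small stones: percutaneous nephrolithotomy 101/152 = 66.4%, shock-wave lithotripsy 27/46 = 58.7% → percutaneous nephrolithotomy
Overall: percutaneous nephrolithotomy 125/272 = 46.0%, shock-wave lithotripsy 49/197 = 24.9% → percutaneous nephrolithotomy
Percutaneous nephrolithotomy wins overall and in every stone group — no reversal.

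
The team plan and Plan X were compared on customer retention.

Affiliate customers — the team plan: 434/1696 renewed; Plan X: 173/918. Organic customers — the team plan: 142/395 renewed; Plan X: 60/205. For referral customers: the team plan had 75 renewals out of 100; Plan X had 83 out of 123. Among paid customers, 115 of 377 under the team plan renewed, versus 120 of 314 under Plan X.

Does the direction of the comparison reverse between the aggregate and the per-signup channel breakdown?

No

Affiliate: the team plan 434/1696 = 25.6%, Plan X 173/918 = 18.8% → the team plan
Organic: the team plan 142/395 = 35.9%, Plan X 60/205 = 29.3% → the team plan
Referral: the team plan 75/100 = 75.0%, Plan X 83/123 = 67.5% → the team plan
Paid: the team plan 115/377 = 30.5%, Plan X 120/314 = 38.2% → Plan X
Overall: the team plan 766/2568 = 29.8%, Plan X 436/1560 = 27.9% → the team plan
Neither sweeps: the team plan wins 3 of 4 groups, Plan X wins 1. The team plan wins overall but not every group — no Simpson reversal.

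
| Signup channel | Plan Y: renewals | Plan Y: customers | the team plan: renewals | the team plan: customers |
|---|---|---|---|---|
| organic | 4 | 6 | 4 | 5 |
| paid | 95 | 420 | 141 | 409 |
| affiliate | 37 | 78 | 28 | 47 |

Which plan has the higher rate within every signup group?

Organic: Plan Y 4/6 = 66.7%, the team plan 4/5 = 80.0% → the team plan
Paid: Plan Y 95/420 = 22.6%, the team plan 141/409 = 34.5% → the team plan
Affiliate: Plan Y 37/78 = 47.4%, the team plan 28/47 = 59.6% → the team plan
The team plan has the higher rate in all 3 groups.

the team plan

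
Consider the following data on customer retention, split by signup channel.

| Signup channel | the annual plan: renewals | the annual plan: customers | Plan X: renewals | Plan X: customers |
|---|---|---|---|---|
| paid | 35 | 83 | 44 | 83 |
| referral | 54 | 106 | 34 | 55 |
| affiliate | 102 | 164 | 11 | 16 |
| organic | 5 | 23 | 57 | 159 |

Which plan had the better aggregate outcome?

Paid: the annual plan 35/83 = 42.2%, Plan X 44/83 = 53.0% → Plan X
Referral: the annual plan 54/106 = 50.9%, Plan X 34/55 = 61.8% → Plan X
Affiliate: the annual plan 102/164 = 62.2%, Plan X 11/16 = 68.8% → Plan X
Organic: the annual plan 5/23 = 21.7%, Plan X 57/159 = 35.8% → Plan X
Overall: the annual plan 196/376 = 52.1%, Plan X 146/313 = 46.6% → the annual plan
(Plan X wins every signup group but the annual plan wins overall — Plan X's customers skew toward the low-rate organic group.)

the annual plan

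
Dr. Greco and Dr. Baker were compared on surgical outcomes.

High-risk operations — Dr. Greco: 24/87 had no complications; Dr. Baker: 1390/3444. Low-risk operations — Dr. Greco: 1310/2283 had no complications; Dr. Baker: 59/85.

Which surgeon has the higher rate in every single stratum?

High-risk: Dr. Greco 24/87 = 27.6%, Dr. Baker 1390/3444 = 40.4% → Dr. Baker
Low-risk: Dr. Greco 1310/2283 = 57.4%, Dr. Baker 59/85 = 69.4% → Dr. Baker
Dr. Baker has the higher rate in both groups.

Dr. Baker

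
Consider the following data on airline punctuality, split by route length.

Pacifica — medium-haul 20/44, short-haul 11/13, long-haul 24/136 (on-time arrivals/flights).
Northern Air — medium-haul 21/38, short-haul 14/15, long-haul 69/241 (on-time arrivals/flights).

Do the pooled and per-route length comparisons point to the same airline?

Yes

Medium-haul: Pacifica 20/44 = 45.5%, Northern Air 21/38 = 55.3% → Northern Air
Short-haul: Pacifica 11/13 = 84.6%, Northern Air 14/15 = 93.3% → Northern Air
Long-haul: Pacifica 24/136 = 17.6%, Northern Air 69/241 = 28.6% → Northern Air
Overall: Pacifica 55/193 = 28.5%, Northern Air 104/294 = 35.4% → Northern Air
Northern Air wins overall and in every route group — no reversal.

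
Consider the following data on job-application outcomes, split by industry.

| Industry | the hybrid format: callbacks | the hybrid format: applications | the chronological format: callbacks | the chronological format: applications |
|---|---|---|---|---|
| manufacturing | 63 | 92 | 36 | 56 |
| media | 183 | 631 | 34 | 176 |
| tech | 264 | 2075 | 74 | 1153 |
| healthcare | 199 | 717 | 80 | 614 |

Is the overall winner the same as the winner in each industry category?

Yes

Manufacturing: the hybrid format 63/92 = 68.5%, the chronological format 36/56 = 64.3% → the hybrid format
Media: the hybrid format 183/631 = 29.0%, the chronological format 34/176 = 19.3% → the hybrid format
Tech: the hybrid format 264/2075 = 12.7%, the chronological format 74/1153 = 6.4% → the hybrid format
Healthcare: the hybrid format 199/717 = 27.8%, the chronological format 80/614 = 13.0% → the hybrid format
Overall: the hybrid format 709/3515 = 20.2%, the chronological format 224/1999 = 11.2% → the hybrid format
The hybrid format wins overall and in every industry group — no reversal.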